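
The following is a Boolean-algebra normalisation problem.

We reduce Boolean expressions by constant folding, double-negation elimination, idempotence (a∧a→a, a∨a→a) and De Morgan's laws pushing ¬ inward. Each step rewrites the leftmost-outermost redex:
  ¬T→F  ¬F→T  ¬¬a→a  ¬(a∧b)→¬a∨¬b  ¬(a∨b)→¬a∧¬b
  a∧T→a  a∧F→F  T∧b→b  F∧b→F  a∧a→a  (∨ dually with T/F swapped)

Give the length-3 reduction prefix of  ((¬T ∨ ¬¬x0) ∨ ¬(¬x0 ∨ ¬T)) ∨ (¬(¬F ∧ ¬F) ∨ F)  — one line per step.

Answer: after 3 steps: (x0 ∨ ¬(¬x0 ∨ ¬T)) ∨ (¬(¬F ∧ ¬F) ∨ F)

Working:
  start: ((¬T ∨ ¬¬x0) ∨ ¬(¬x0 ∨ ¬T)) ∨ (¬(¬F ∧ ¬F) ∨ F)
  step 1: ((F ∨ ¬¬x0) ∨ ¬(¬x0 ∨ ¬T)) ∨ (¬(¬F ∧ ¬F) ∨ F)
  step 2: (¬¬x0 ∨ ¬(¬x0 ∨ ¬T)) ∨ (¬(¬F ∧ ¬F) ∨ F)
  step 3: (x0 ∨ ¬(¬x0 ∨ ¬T)) ∨ (¬(¬F ∧ ¬F) ∨ F)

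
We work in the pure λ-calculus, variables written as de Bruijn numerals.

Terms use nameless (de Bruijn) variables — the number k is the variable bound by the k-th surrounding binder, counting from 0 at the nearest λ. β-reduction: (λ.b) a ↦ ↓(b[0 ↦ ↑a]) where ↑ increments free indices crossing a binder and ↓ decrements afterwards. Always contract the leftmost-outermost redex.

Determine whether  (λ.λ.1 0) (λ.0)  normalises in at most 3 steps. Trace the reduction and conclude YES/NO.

  start: (λ.λ.1 0) (λ.0)
  [1] λ.(λ.0) 0
  [2] λ.0

Answer: YES — reaches normal form λ.0 in 2 ≤ 3 steps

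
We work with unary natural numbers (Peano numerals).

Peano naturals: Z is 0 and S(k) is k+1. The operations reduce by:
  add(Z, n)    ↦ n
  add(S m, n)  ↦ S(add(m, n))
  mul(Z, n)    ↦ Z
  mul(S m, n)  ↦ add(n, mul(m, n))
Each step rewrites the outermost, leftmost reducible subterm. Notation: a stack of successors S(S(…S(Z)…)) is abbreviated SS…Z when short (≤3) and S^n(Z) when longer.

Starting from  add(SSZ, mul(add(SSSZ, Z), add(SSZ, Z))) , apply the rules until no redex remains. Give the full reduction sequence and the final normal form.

  start: add(SSZ, mul(add(SSSZ, Z), add(SSZ, Z)))
  →1  S(add(SZ, mul(add(SSSZ, Z), add(SSZ, Z))))
  →2  S(S(add(Z, mul(add(SSSZ, Z), add(SSZ, Z)))))
  →3  S(S(mul(add(SSSZ, Z), add(SSZ, Z))))
  →4  S(S(mul(S(add(SSZ, Z)), add(SSZ, Z))))
  →5  S(S(add(add(SSZ, Z), mul(add(SSZ, Z), add(SSZ, Z)))))
  →6  S(S(add(S(add(SZ, Z)), mul(add(SSZ, Z), add(SSZ, Z)))))
  →7  S(S(S(add(add(SZ, Z), mul(add(SSZ, Z), add(SSZ, Z))))))
  →8  S(S(S(add(S(add(Z, Z)), mul(add(SSZ, Z), add(SSZ, Z))))))
  →9  S(S(S(S(add(add(Z, Z), mul(add(SSZ, Z), add(SSZ, Z)))))))
  →10  S(S(S(S(add(Z, mul(add(SSZ, Z), add(SSZ, Z)))))))
  →11  S(S(S(S(mul(add(SSZ, Z), add(SSZ, Z))))))
  →12  S(S(S(S(mul(S(add(SZ, Z)), add(SSZ, Z))))))
  →13  S(S(S(S(add(add(SSZ, Z), mul(add(SZ, Z), add(SSZ, Z)))))))
  →14  S(S(S(S(add(S(add(SZ, Z)), mul(add(SZ, Z), add(SSZ, Z)))))))
  →15  S(S(S(S(S(add(add(SZ, Z), mul(add(SZ, Z), add(SSZ, Z))))))))
  →16  S(S(S(S(S(add(S(add(Z, Z)), mul(add(SZ, Z), add(SSZ, Z))))))))
  →17  S(S(S(S(S(S(add(add(Z, Z), mul(add(SZ, Z), add(SSZ, Z)))))))))
  →18  S(S(S(S(S(S(add(Z, mul(add(SZ, Z), add(SSZ, Z)))))))))
  →19  S(S(S(S(S(S(mul(add(SZ, Z), add(SSZ, Z))))))))
  →20  S(S(S(S(S(S(mul(S(add(Z, Z)), add(SSZ, Z))))))))
  →21  S(S(S(S(S(S(add(add(SSZ, Z), mul(add(Z, Z), add(SSZ, Z)))))))))
  →22  S(S(S(S(S(S(add(S(add(SZ, Z)), mul(add(Z, Z), add(SSZ, Z)))))))))
  →23  S(S(S(S(S(S(S(add(add(SZ, Z), mul(add(Z, Z), add(SSZ, Z))))))))))
  →24  S(S(S(S(S(S(S(add(S(add(Z, Z)), mul(add(Z, Z), add(SSZ, Z))))))))))
  →25  S(S(S(S(S(S(S(S(add(add(Z, Z), mul(add(Z, Z), add(SSZ, Z)))))))))))
  →26  S(S(S(S(S(S(S(S(add(Z, mul(add(Z, Z), add(SSZ, Z)))))))))))
  →27  S(S(S(S(S(S(S(S(mul(add(Z, Z), add(SSZ, Z))))))))))
  →28  S(S(S(S(S(S(S(S(mul(Z, add(SSZ, Z))))))))))
  →29  S^8(Z)

Answer: normal form = S^8(Z)  (in 29 steps)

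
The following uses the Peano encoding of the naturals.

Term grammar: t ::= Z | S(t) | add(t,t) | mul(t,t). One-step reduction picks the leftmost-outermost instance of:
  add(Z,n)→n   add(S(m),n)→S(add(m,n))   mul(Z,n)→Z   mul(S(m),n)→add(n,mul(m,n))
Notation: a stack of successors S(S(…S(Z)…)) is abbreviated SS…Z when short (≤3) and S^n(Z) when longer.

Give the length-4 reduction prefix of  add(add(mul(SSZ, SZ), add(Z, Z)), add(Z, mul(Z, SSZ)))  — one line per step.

Answer: after 4 steps: S(add(add(add(Z, mul(SZ, SZ)), add(Z, Z)), add(Z, mul(Z, SSZ))))

Reduction:
  start: add(add(mul(SSZ, SZ), add(Z, Z)), add(Z, mul(Z, SSZ)))
  [1] add(add(add(SZ, mul(SZ, SZ)), add(Z, Z)), add(Z, mul(Z, SSZ)))
  [2] add(add(S(add(Z, mul(SZ, SZ))), add(Z, Z)), add(Z, mul(Z, SSZ)))
  [3] add(S(add(add(Z, mul(SZ, SZ)), add(Z, Z))), add(Z, mul(Z, SSZ)))
  [4] S(add(add(add(Z, mul(SZ, SZ)), add(Z, Z)), add(Z, mul(Z, SSZ))))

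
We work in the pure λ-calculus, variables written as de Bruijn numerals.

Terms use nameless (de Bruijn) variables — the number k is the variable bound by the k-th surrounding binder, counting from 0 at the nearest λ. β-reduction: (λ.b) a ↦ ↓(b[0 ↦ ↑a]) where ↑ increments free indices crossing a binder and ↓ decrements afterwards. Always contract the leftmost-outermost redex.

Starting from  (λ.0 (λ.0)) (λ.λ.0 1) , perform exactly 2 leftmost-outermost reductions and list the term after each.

Answer: after 2 steps: λ.0 (λ.0)

Reduction:
  start: (λ.0 (λ.0)) (λ.λ.0 1)
  →1  (λ.λ.0 1) (λ.0)
  →2  λ.0 (λ.0)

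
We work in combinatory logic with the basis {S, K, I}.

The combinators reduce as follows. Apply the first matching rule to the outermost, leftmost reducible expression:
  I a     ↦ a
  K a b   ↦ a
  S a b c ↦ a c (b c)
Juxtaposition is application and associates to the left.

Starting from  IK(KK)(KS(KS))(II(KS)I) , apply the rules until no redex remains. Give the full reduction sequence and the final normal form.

Answer: normal form = K  (in 3 steps)

Working:
  start: IK(KK)(KS(KS))(II(KS)I)
  [1] K(KK)(KS(KS))(II(KS)I)
  [2] KK(II(KS)I)
  [3] K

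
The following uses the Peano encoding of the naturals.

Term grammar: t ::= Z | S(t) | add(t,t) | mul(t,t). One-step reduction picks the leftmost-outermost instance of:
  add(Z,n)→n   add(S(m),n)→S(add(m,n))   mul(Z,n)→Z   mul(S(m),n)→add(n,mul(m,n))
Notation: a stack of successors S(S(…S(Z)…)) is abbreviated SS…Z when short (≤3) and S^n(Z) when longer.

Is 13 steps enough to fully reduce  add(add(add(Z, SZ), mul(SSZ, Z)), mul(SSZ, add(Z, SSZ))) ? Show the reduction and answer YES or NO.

Answer: NO — after 13 steps the term is S(S(add(SZ, mul(SZ, add(Z, SSZ))))), not yet normal

Derivation:
  start: add(add(add(Z, SZ), mul(SSZ, Z)), mul(SSZ, add(Z, SSZ)))
  step 1: add(add(SZ, mul(SSZ, Z)), mul(SSZ, add(Z, SSZ)))
  step 2: add(S(add(Z, mul(SSZ, Z))), mul(SSZ, add(Z, SSZ)))
  step 3: S(add(add(Z, mul(SSZ, Z)), mul(SSZ, add(Z, SSZ))))
  step 4: S(add(mul(SSZ, Z), mul(SSZ, add(Z, SSZ))))
  step 5: S(add(add(Z, mul(SZ, Z)), mul(SSZ, add(Z, SSZ))))
  step 6: S(add(mul(SZ, Z), mul(SSZ, add(Z, SSZ))))
  step 7: S(add(add(Z, mul(Z, Z)), mul(SSZ, add(Z, SSZ))))
  step 8: S(add(mul(Z, Z), mul(SSZ, add(Z, SSZ))))
  step 9: S(add(Z, mul(SSZ, add(Z, SSZ))))
  step 10: S(mul(SSZ, add(Z, SSZ)))
  step 11: S(add(add(Z, SSZ), mul(SZ, add(Z, SSZ))))
  step 12: S(add(SSZ, mul(SZ, add(Z, SSZ))))
  step 13: S(S(add(SZ, mul(SZ, add(Z, SSZ)))))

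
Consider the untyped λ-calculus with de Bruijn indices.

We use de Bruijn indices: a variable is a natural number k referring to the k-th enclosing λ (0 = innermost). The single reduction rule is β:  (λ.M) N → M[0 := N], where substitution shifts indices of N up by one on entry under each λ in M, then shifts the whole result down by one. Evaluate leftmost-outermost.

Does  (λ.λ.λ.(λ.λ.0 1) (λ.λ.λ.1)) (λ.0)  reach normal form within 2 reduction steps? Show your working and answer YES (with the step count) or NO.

  start: (λ.λ.λ.(λ.λ.0 1) (λ.λ.λ.1)) (λ.0)
  step 1: λ.λ.(λ.λ.0 1) (λ.λ.λ.1)
  step 2: λ.λ.λ.0 (λ.λ.λ.1)

Answer: YES — reaches normal form λ.λ.λ.0 (λ.λ.λ.1) in 2 ≤ 2 steps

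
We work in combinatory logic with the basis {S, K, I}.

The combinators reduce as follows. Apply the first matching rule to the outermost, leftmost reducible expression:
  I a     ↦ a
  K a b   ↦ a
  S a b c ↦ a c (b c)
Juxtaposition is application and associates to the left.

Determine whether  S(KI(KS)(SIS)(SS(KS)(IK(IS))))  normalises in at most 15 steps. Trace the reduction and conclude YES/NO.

  start: S(KI(KS)(SIS)(SS(KS)(IK(IS))))
  →1  S(I(SIS)(SS(KS)(IK(IS))))
  →2  S(SIS(SS(KS)(IK(IS))))
  →3  S(I(SS(KS)(IK(IS)))(S(SS(KS)(IK(IS)))))
  →4  S(SS(KS)(IK(IS))(S(SS(KS)(IK(IS)))))
  →5  S(S(IK(IS))(KS(IK(IS)))(S(SS(KS)(IK(IS)))))
  →6  S(IK(IS)(S(SS(KS)(IK(IS))))(KS(IK(IS))(S(SS(KS)(IK(IS))))))
  →7  S(K(IS)(S(SS(KS)(IK(IS))))(KS(IK(IS))(S(SS(KS)(IK(IS))))))
  →8  S(IS(KS(IK(IS))(S(SS(KS)(IK(IS))))))
  →9  S(S(KS(IK(IS))(S(SS(KS)(IK(IS))))))
  →10  S(S(S(S(SS(KS)(IK(IS))))))
  →11  S(S(S(S(S(IK(IS))(KS(IK(IS)))))))
  →12  S(S(S(S(S(K(IS))(KS(IK(IS)))))))
  →13  S(S(S(S(S(KS)(KS(IK(IS)))))))
  →14  S(S(S(S(S(KS)S))))

Answer: YES — reaches normal form S(S(S(S(S(KS)S)))) in 14 ≤ 15 steps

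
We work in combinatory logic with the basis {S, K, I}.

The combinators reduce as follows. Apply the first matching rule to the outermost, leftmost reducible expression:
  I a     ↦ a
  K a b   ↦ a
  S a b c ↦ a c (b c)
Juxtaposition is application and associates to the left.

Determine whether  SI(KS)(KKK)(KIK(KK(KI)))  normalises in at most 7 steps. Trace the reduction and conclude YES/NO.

Answer: YES — reaches normal form S in 5 ≤ 7 steps

Reduction:
  start: SI(KS)(KKK)(KIK(KK(KI)))
  →1  I(KKK)(KS(KKK))(KIK(KK(KI)))
  →2  KKK(KS(KKK))(KIK(KK(KI)))
  →3  K(KS(KKK))(KIK(KK(KI)))
  →4  KS(KKK)
  →5  S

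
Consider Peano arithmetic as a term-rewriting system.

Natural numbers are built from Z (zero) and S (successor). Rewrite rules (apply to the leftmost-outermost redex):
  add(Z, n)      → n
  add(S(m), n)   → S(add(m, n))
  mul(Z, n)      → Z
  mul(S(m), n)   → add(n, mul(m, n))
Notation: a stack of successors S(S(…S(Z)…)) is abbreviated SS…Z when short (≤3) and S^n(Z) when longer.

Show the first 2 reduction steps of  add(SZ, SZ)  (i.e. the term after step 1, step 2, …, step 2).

  start: add(SZ, SZ)
  →1  S(add(Z, SZ))
  →2  SSZ

Answer: after 2 steps: SSZ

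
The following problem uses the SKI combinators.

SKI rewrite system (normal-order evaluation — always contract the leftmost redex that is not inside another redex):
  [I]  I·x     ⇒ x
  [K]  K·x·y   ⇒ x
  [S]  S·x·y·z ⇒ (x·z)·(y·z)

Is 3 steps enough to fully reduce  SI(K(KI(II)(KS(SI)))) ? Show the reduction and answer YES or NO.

  start: SI(K(KI(II)(KS(SI))))
  →1  SI(K(I(KS(SI))))
  →2  SI(K(KS(SI)))
  →3  SI(KS)

Answer: YES — reaches normal form SI(KS) in 3 ≤ 3 steps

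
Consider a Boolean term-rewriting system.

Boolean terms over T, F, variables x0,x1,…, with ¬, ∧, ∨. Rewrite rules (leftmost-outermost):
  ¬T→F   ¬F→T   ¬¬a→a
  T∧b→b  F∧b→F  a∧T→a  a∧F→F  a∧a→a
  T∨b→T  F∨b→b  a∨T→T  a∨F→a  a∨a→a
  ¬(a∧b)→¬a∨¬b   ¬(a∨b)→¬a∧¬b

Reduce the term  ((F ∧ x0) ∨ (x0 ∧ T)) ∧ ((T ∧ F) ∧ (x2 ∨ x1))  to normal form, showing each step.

  start: ((F ∧ x0) ∨ (x0 ∧ T)) ∧ ((T ∧ F) ∧ (x2 ∨ x1))
  step 1: (F ∨ (x0 ∧ T)) ∧ ((T ∧ F) ∧ (x2 ∨ x1))
  step 2: (x0 ∧ T) ∧ ((T ∧ F) ∧ (x2 ∨ x1))
  step 3: x0 ∧ ((T ∧ F) ∧ (x2 ∨ x1))
  step 4: x0 ∧ (F ∧ (x2 ∨ x1))
  step 5: x0 ∧ F
  step 6: F

Answer: normal form = F  (in 6 steps)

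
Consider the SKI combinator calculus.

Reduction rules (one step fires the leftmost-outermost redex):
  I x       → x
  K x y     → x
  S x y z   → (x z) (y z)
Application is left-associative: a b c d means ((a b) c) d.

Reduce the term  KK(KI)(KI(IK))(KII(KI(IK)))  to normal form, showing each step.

Answer: normal form = I  (in 3 steps)

Working:
  start: KK(KI)(KI(IK))(KII(KI(IK)))
  [1] K(KI(IK))(KII(KI(IK)))
  [2] KI(IK)
  [3] I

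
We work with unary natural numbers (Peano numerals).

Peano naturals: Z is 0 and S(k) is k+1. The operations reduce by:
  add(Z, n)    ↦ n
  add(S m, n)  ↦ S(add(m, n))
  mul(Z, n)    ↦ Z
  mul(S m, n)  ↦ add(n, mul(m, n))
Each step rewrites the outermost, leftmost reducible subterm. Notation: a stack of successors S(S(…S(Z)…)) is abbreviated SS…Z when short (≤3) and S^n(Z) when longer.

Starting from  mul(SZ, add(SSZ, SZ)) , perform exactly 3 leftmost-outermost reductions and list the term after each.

Answer: after 3 steps: S(add(add(SZ, SZ), mul(Z, add(SSZ, SZ))))

Working:
  start: mul(SZ, add(SSZ, SZ))
  step 1: add(add(SSZ, SZ), mul(Z, add(SSZ, SZ)))
  step 2: add(S(add(SZ, SZ)), mul(Z, add(SSZ, SZ)))
  step 3: S(add(add(SZ, SZ), mul(Z, add(SSZ, SZ))))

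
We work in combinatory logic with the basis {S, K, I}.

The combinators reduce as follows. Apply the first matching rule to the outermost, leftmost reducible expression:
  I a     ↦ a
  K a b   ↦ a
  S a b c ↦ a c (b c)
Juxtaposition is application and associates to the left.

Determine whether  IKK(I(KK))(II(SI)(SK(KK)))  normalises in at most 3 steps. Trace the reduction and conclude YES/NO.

  start: IKK(I(KK))(II(SI)(SK(KK)))
  step 1: KK(I(KK))(II(SI)(SK(KK)))
  step 2: K(II(SI)(SK(KK)))
  step 3: K(I(SI)(SK(KK)))

Answer: NO — after 3 steps the term is K(I(SI)(SK(KK))), not yet normal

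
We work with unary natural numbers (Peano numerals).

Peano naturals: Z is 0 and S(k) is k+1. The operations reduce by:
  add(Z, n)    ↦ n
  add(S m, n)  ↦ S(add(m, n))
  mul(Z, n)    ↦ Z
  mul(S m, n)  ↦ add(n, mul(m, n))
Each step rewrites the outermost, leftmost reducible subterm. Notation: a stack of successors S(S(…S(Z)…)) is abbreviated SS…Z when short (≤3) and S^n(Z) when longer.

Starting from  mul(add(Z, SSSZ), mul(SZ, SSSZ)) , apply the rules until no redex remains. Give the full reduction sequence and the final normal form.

  start: mul(add(Z, SSSZ), mul(SZ, SSSZ))
  step 1: mul(SSSZ, mul(SZ, SSSZ))
  step 2: add(mul(SZ, SSSZ), mul(SSZ, mul(SZ, SSSZ)))
  step 3: add(add(SSSZ, mul(Z, SSSZ)), mul(SSZ, mul(SZ, SSSZ)))
  step 4: add(S(add(SSZ, mul(Z, SSSZ))), mul(SSZ, mul(SZ, SSSZ)))
  step 5: S(add(add(SSZ, mul(Z, SSSZ)), mul(SSZ, mul(SZ, SSSZ))))
  step 6: S(add(S(add(SZ, mul(Z, SSSZ))), mul(SSZ, mul(SZ, SSSZ))))
  step 7: S(S(add(add(SZ, mul(Z, SSSZ)), mul(SSZ, mul(SZ, SSSZ)))))
  step 8: S(S(add(S(add(Z, mul(Z, SSSZ))), mul(SSZ, mul(SZ, SSSZ)))))
  step 9: S(S(S(add(add(Z, mul(Z, SSSZ)), mul(SSZ, mul(SZ, SSSZ))))))
  step 10: S(S(S(add(mul(Z, SSSZ), mul(SSZ, mul(SZ, SSSZ))))))
  step 11: S(S(S(add(Z, mul(SSZ, mul(SZ, SSSZ))))))
  step 12: S(S(S(mul(SSZ, mul(SZ, SSSZ)))))
  step 13: S(S(S(add(mul(SZ, SSSZ), mul(SZ, mul(SZ, SSSZ))))))
  step 14: S(S(S(add(add(SSSZ, mul(Z, SSSZ)), mul(SZ, mul(SZ, SSSZ))))))
  step 15: S(S(S(add(S(add(SSZ, mul(Z, SSSZ))), mul(SZ, mul(SZ, SSSZ))))))
  step 16: S(S(S(S(add(add(SSZ, mul(Z, SSSZ)), mul(SZ, mul(SZ, SSSZ)))))))
  step 17: S(S(S(S(add(S(add(SZ, mul(Z, SSSZ))), mul(SZ, mul(SZ, SSSZ)))))))
  step 18: S(S(S(S(S(add(add(SZ, mul(Z, SSSZ)), mul(SZ, mul(SZ, SSSZ))))))))
  step 19: S(S(S(S(S(add(S(add(Z, mul(Z, SSSZ))), mul(SZ, mul(SZ, SSSZ))))))))
  step 20: S(S(S(S(S(S(add(add(Z, mul(Z, SSSZ)), mul(SZ, mul(SZ, SSSZ)))))))))
  step 21: S(S(S(S(S(S(add(mul(Z, SSSZ), mul(SZ, mul(SZ, SSSZ)))))))))
  step 22: S(S(S(S(S(S(add(Z, mul(SZ, mul(SZ, SSSZ)))))))))
  step 23: S(S(S(S(S(S(mul(SZ, mul(SZ, SSSZ))))))))
  step 24: S(S(S(S(S(S(add(mul(SZ, SSSZ), mul(Z, mul(SZ, SSSZ)))))))))
  step 25: S(S(S(S(S(S(add(add(SSSZ, mul(Z, SSSZ)), mul(Z, mul(SZ, SSSZ)))))))))
  step 26: S(S(S(S(S(S(add(S(add(SSZ, mul(Z, SSSZ))), mul(Z, mul(SZ, SSSZ)))))))))
  step 27: S(S(S(S(S(S(S(add(add(SSZ, mul(Z, SSSZ)), mul(Z, mul(SZ, SSSZ))))))))))
  step 28: S(S(S(S(S(S(S(add(S(add(SZ, mul(Z, SSSZ))), mul(Z, mul(SZ, SSSZ))))))))))
  step 29: S(S(S(S(S(S(S(S(add(add(SZ, mul(Z, SSSZ)), mul(Z, mul(SZ, SSSZ)))))))))))
  step 30: S(S(S(S(S(S(S(S(add(S(add(Z, mul(Z, SSSZ))), mul(Z, mul(SZ, SSSZ)))))))))))
  step 31: S(S(S(S(S(S(S(S(S(add(add(Z, mul(Z, SSSZ)), mul(Z, mul(SZ, SSSZ))))))))))))
  step 32: S(S(S(S(S(S(S(S(S(add(mul(Z, SSSZ), mul(Z, mul(SZ, SSSZ))))))))))))
  step 33: S(S(S(S(S(S(S(S(S(add(Z, mul(Z, mul(SZ, SSSZ))))))))))))
  step 34: S(S(S(S(S(S(S(S(S(mul(Z, mul(SZ, SSSZ)))))))))))
  step 35: S^9(Z)

Answer: normal form = S^9(Z)  (in 35 steps)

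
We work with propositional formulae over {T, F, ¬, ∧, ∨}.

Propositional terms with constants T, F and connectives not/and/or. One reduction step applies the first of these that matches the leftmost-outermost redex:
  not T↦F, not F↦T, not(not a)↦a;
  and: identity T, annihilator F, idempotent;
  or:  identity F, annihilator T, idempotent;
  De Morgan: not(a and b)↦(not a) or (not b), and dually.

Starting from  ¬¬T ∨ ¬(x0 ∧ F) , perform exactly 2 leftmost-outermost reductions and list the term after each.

  start: ¬¬T ∨ ¬(x0 ∧ F)
  →1  T ∨ ¬(x0 ∧ F)
  →2  T

Answer: after 2 steps: T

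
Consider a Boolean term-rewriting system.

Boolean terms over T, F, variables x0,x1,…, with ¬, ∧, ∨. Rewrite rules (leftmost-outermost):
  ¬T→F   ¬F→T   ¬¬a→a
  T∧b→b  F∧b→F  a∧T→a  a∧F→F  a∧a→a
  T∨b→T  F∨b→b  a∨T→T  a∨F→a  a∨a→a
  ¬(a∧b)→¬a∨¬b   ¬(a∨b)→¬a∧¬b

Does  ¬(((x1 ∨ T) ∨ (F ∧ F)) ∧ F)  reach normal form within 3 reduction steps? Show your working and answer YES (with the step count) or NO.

Answer: NO — after 3 steps the term is ((¬x1 ∧ ¬T) ∧ ¬(F ∧ F)) ∨ ¬F, not yet normal

Working:
  start: ¬(((x1 ∨ T) ∨ (F ∧ F)) ∧ F)
  step 1: ¬((x1 ∨ T) ∨ (F ∧ F)) ∨ ¬F
  step 2: (¬(x1 ∨ T) ∧ ¬(F ∧ F)) ∨ ¬F
  step 3: ((¬x1 ∧ ¬T) ∧ ¬(F ∧ F)) ∨ ¬F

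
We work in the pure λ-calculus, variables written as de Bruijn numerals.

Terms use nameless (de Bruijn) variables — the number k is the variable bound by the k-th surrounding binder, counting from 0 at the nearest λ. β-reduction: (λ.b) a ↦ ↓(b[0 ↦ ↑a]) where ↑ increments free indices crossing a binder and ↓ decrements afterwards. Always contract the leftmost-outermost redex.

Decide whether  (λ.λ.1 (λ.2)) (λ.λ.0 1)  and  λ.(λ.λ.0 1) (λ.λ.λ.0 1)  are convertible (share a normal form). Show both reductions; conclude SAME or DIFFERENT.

Answer: SAME — A ⇓ λ.λ.0 (λ.λ.λ.0 1), B ⇓ λ.λ.0 (λ.λ.λ.0 1)

Working:
Term A:
  start: (λ.λ.1 (λ.2)) (λ.λ.0 1)
  →1  λ.(λ.λ.0 1) (λ.λ.λ.0 1)
  →2  λ.λ.0 (λ.λ.λ.0 1)

Term B:
  start: λ.(λ.λ.0 1) (λ.λ.λ.0 1)
  →1  λ.λ.0 (λ.λ.λ.0 1)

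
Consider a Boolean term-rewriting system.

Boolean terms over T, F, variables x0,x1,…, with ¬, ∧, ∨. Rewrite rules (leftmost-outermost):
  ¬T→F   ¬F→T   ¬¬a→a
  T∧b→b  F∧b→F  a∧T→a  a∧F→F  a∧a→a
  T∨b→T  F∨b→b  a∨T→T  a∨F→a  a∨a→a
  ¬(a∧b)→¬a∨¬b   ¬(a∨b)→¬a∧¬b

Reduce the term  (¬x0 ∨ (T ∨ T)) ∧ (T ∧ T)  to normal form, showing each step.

Answer: normal form = T  (in 4 steps)

Working:
  start: (¬x0 ∨ (T ∨ T)) ∧ (T ∧ T)
  →1  (¬x0 ∨ T) ∧ (T ∧ T)
  →2  T ∧ (T ∧ T)
  →3  T ∧ T
  →4  T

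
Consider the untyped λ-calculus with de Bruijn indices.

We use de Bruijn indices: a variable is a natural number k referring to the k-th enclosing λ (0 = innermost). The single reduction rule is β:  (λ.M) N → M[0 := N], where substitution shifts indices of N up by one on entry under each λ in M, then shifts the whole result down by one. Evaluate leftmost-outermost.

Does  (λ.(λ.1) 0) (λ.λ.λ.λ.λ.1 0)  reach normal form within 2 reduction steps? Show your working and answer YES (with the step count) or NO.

  start: (λ.(λ.1) 0) (λ.λ.λ.λ.λ.1 0)
  →1  (λ.λ.λ.λ.λ.λ.1 0) (λ.λ.λ.λ.λ.1 0)
  →2  λ.λ.λ.λ.λ.1 0

Answer: YES — reaches normal form λ.λ.λ.λ.λ.1 0 in 2 ≤ 2 steps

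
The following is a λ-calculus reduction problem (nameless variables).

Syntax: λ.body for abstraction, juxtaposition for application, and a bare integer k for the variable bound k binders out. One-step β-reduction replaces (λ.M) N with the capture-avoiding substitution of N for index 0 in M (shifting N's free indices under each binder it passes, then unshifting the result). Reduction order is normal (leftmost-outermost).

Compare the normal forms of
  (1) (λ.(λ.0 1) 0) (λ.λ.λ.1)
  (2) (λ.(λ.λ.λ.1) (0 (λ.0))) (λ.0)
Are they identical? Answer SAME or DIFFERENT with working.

Answer: SAME — A ⇓ λ.λ.1, B ⇓ λ.λ.1

Derivation:
Term A:
  start: (λ.(λ.0 1) 0) (λ.λ.λ.1)
  step 1: (λ.0 (λ.λ.λ.1)) (λ.λ.λ.1)
  step 2: (λ.λ.λ.1) (λ.λ.λ.1)
  step 3: λ.λ.1

Term B:
  start: (λ.(λ.λ.λ.1) (0 (λ.0))) (λ.0)
  step 1: (λ.λ.λ.1) ((λ.0) (λ.0))
  step 2: λ.λ.1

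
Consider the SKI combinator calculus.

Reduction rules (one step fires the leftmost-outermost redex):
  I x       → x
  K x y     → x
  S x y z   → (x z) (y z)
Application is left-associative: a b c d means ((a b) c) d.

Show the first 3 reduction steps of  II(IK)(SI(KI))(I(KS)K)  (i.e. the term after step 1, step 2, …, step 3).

Answer: after 3 steps: K(SI(KI))(I(KS)K)

Derivation:
  start: II(IK)(SI(KI))(I(KS)K)
  step 1: I(IK)(SI(KI))(I(KS)K)
  step 2: IK(SI(KI))(I(KS)K)
  step 3: K(SI(KI))(I(KS)K)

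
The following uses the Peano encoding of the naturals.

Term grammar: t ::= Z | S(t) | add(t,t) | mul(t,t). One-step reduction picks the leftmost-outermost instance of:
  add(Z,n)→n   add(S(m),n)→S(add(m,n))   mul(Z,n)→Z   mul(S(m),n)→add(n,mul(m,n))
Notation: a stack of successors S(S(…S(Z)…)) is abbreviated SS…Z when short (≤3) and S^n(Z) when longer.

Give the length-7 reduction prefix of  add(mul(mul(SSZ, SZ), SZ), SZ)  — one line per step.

  start: add(mul(mul(SSZ, SZ), SZ), SZ)
  step 1: add(mul(add(SZ, mul(SZ, SZ)), SZ), SZ)
  step 2: add(mul(S(add(Z, mul(SZ, SZ))), SZ), SZ)
  step 3: add(add(SZ, mul(add(Z, mul(SZ, SZ)), SZ)), SZ)
  step 4: add(S(add(Z, mul(add(Z, mul(SZ, SZ)), SZ))), SZ)
  step 5: S(add(add(Z, mul(add(Z, mul(SZ, SZ)), SZ)), SZ))
  step 6: S(add(mul(add(Z, mul(SZ, SZ)), SZ), SZ))
  step 7: S(add(mul(mul(SZ, SZ), SZ), SZ))

Answer: after 7 steps: S(add(mul(mul(SZ, SZ), SZ), SZ))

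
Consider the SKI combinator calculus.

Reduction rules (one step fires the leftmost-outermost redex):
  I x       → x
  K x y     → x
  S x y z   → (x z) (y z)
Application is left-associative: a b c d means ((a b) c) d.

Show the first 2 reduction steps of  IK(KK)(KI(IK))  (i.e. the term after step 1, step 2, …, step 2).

Answer: after 2 steps: KK

Working:
  start: IK(KK)(KI(IK))
  [1] K(KK)(KI(IK))
  [2] KK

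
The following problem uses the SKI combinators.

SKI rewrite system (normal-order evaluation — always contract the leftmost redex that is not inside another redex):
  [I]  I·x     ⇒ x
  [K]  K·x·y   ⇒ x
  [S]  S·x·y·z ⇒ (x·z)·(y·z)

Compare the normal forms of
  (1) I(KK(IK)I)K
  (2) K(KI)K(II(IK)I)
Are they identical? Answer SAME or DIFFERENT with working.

Answer: SAME — A ⇓ I, B ⇓ I

Reduction:
Term A:
  start: I(KK(IK)I)K
  [1] KK(IK)IK
  [2] KIK
  [3] I

Term B:
  start: K(KI)K(II(IK)I)
  [1] KI(II(IK)I)
  [2] I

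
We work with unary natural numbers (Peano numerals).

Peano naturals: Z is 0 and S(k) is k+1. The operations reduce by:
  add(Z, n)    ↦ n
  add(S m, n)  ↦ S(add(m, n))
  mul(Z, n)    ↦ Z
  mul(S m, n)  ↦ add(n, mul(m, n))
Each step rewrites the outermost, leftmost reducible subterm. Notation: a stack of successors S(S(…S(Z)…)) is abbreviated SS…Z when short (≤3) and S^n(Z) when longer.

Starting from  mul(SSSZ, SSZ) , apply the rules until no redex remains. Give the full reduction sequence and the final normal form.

Answer: normal form = S^6(Z)  (in 13 steps)

Reduction:
  start: mul(SSSZ, SSZ)
  [1] add(SSZ, mul(SSZ, SSZ))
  [2] S(add(SZ, mul(SSZ, SSZ)))
  [3] S(S(add(Z, mul(SSZ, SSZ))))
  [4] S(S(mul(SSZ, SSZ)))
  [5] S(S(add(SSZ, mul(SZ, SSZ))))
  [6] S(S(S(add(SZ, mul(SZ, SSZ)))))
  [7] S(S(S(S(add(Z, mul(SZ, SSZ))))))
  [8] S(S(S(S(mul(SZ, SSZ)))))
  [9] S(S(S(S(add(SSZ, mul(Z, SSZ))))))
  [10] S(S(S(S(S(add(SZ, mul(Z, SSZ)))))))
  [11] S(S(S(S(S(S(add(Z, mul(Z, SSZ))))))))
  [12] S(S(S(S(S(S(mul(Z, SSZ)))))))
  [13] S^6(Z)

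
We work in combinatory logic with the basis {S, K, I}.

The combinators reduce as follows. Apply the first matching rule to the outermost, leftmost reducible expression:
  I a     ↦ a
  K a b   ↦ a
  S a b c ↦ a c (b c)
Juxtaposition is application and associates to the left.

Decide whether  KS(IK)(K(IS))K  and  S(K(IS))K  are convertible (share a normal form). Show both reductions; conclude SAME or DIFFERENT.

Term A:
  start: KS(IK)(K(IS))K
  →1  S(K(IS))K
  →2  S(KS)K

Term B:
  start: S(K(IS))K
  →1  S(KS)K

Answer: SAME — A ⇓ S(KS)K, B ⇓ S(KS)K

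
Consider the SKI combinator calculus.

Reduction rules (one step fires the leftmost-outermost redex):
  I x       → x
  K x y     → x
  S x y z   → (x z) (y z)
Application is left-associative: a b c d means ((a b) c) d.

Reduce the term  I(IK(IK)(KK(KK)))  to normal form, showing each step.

Answer: normal form = K  (in 4 steps)

Derivation:
  start: I(IK(IK)(KK(KK)))
  →1  IK(IK)(KK(KK))
  →2  K(IK)(KK(KK))
  →3  IK
  →4  K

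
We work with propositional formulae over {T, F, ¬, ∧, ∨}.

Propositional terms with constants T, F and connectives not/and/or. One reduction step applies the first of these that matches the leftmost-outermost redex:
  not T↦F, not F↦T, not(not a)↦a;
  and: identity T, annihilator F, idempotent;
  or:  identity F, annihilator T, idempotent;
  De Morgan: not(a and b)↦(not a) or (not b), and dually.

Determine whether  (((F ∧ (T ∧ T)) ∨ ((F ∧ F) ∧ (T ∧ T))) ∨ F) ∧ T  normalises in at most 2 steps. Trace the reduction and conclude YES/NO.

Answer: NO — after 2 steps the term is (F ∧ (T ∧ T)) ∨ ((F ∧ F) ∧ (T ∧ T)), not yet normal

Reduction:
  start: (((F ∧ (T ∧ T)) ∨ ((F ∧ F) ∧ (T ∧ T))) ∨ F) ∧ T
  [1] ((F ∧ (T ∧ T)) ∨ ((F ∧ F) ∧ (T ∧ T))) ∨ F
  [2] (F ∧ (T ∧ T)) ∨ ((F ∧ F) ∧ (T ∧ T))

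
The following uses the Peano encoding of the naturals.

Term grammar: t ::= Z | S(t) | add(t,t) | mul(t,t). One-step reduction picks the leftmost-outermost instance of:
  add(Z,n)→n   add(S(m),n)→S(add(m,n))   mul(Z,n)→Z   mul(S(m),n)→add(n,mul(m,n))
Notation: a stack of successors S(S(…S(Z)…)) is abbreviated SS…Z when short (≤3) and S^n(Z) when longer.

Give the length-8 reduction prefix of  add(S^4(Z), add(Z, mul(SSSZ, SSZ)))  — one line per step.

Answer: after 8 steps: S(S(S(S(S(add(SZ, mul(SSZ, SSZ)))))))

Working:
  start: add(S^4(Z), add(Z, mul(SSSZ, SSZ)))
  step 1: S(add(SSSZ, add(Z, mul(SSSZ, SSZ))))
  step 2: S(S(add(SSZ, add(Z, mul(SSSZ, SSZ)))))
  step 3: S(S(S(add(SZ, add(Z, mul(SSSZ, SSZ))))))
  step 4: S(S(S(S(add(Z, add(Z, mul(SSSZ, SSZ)))))))
  step 5: S(S(S(S(add(Z, mul(SSSZ, SSZ))))))
  step 6: S(S(S(S(mul(SSSZ, SSZ)))))
  step 7: S(S(S(S(add(SSZ, mul(SSZ, SSZ))))))
  step 8: S(S(S(S(S(add(SZ, mul(SSZ, SSZ)))))))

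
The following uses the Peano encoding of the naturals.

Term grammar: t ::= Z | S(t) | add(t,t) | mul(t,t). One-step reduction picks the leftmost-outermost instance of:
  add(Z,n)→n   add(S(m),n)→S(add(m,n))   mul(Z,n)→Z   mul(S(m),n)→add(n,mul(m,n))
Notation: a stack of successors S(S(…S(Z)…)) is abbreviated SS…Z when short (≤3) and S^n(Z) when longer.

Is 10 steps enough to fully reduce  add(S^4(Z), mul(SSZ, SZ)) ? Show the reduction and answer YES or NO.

Answer: NO — after 10 steps the term is S(S(S(S(S(S(add(Z, mul(Z, SZ)))))))), not yet normal

Derivation:
  start: add(S^4(Z), mul(SSZ, SZ))
  step 1: S(add(SSSZ, mul(SSZ, SZ)))
  step 2: S(S(add(SSZ, mul(SSZ, SZ))))
  step 3: S(S(S(add(SZ, mul(SSZ, SZ)))))
  step 4: S(S(S(S(add(Z, mul(SSZ, SZ))))))
  step 5: S(S(S(S(mul(SSZ, SZ)))))
  step 6: S(S(S(S(add(SZ, mul(SZ, SZ))))))
  step 7: S(S(S(S(S(add(Z, mul(SZ, SZ)))))))
  step 8: S(S(S(S(S(mul(SZ, SZ))))))
  step 9: S(S(S(S(S(add(SZ, mul(Z, SZ)))))))
  step 10: S(S(S(S(S(S(add(Z, mul(Z, SZ))))))))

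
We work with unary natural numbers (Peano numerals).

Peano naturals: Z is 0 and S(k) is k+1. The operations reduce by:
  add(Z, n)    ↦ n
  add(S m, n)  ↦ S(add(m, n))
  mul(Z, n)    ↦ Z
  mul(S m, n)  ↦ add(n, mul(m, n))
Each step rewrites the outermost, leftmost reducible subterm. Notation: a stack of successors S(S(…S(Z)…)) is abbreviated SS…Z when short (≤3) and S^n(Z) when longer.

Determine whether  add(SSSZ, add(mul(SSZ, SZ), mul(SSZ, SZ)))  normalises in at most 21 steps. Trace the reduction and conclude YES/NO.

  start: add(SSSZ, add(mul(SSZ, SZ), mul(SSZ, SZ)))
  [1] S(add(SSZ, add(mul(SSZ, SZ), mul(SSZ, SZ))))
  [2] S(S(add(SZ, add(mul(SSZ, SZ), mul(SSZ, SZ)))))
  [3] S(S(S(add(Z, add(mul(SSZ, SZ), mul(SSZ, SZ))))))
  [4] S(S(S(add(mul(SSZ, SZ), mul(SSZ, SZ)))))
  [5] S(S(S(add(add(SZ, mul(SZ, SZ)), mul(SSZ, SZ)))))
  [6] S(S(S(add(S(add(Z, mul(SZ, SZ))), mul(SSZ, SZ)))))
  [7] S(S(S(S(add(add(Z, mul(SZ, SZ)), mul(SSZ, SZ))))))
  [8] S(S(S(S(add(mul(SZ, SZ), mul(SSZ, SZ))))))
  [9] S(S(S(S(add(add(SZ, mul(Z, SZ)), mul(SSZ, SZ))))))
  [10] S(S(S(S(add(S(add(Z, mul(Z, SZ))), mul(SSZ, SZ))))))
  [11] S(S(S(S(S(add(add(Z, mul(Z, SZ)), mul(SSZ, SZ)))))))
  [12] S(S(S(S(S(add(mul(Z, SZ), mul(SSZ, SZ)))))))
  [13] S(S(S(S(S(add(Z, mul(SSZ, SZ)))))))
  [14] S(S(S(S(S(mul(SSZ, SZ))))))
  [15] S(S(S(S(S(add(SZ, mul(SZ, SZ)))))))
  [16] S(S(S(S(S(S(add(Z, mul(SZ, SZ))))))))
  [17] S(S(S(S(S(S(mul(SZ, SZ)))))))
  [18] S(S(S(S(S(S(add(SZ, mul(Z, SZ))))))))
  [19] S(S(S(S(S(S(S(add(Z, mul(Z, SZ)))))))))
  [20] S(S(S(S(S(S(S(mul(Z, SZ))))))))
  [21] S^7(Z)

Answer: YES — reaches normal form S^7(Z) in 21 ≤ 21 steps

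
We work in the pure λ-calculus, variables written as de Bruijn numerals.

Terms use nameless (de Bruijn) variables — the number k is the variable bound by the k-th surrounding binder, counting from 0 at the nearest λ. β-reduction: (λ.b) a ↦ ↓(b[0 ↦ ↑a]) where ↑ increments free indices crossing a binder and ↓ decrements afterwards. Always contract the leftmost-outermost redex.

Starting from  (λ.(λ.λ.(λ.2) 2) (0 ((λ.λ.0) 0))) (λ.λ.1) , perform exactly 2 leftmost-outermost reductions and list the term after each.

Answer: after 2 steps: λ.(λ.(λ.λ.1) ((λ.λ.0) (λ.λ.1))) (λ.λ.1)

Derivation:
  start: (λ.(λ.λ.(λ.2) 2) (0 ((λ.λ.0) 0))) (λ.λ.1)
  →1  (λ.λ.(λ.2) (λ.λ.1)) ((λ.λ.1) ((λ.λ.0) (λ.λ.1)))
  →2  λ.(λ.(λ.λ.1) ((λ.λ.0) (λ.λ.1))) (λ.λ.1)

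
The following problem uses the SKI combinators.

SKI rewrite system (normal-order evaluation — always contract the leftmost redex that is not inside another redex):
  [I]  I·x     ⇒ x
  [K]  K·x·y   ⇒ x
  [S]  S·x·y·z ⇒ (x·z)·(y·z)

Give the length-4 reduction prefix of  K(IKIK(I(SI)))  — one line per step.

  start: K(IKIK(I(SI)))
  step 1: K(KIK(I(SI)))
  step 2: K(I(I(SI)))
  step 3: K(I(SI))
  step 4: K(SI)

Answer: after 4 steps: K(SI)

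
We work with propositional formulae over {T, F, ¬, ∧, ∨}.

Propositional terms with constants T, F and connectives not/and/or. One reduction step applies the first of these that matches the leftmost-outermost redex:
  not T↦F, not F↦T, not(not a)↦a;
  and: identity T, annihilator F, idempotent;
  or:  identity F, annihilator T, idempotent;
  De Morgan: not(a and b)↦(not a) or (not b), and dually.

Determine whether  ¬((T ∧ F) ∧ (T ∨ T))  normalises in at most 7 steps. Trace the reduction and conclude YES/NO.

Answer: YES — reaches normal form T in 6 ≤ 7 steps

Reduction:
  start: ¬((T ∧ F) ∧ (T ∨ T))
  →1  ¬(T ∧ F) ∨ ¬(T ∨ T)
  →2  (¬T ∨ ¬F) ∨ ¬(T ∨ T)
  →3  (F ∨ ¬F) ∨ ¬(T ∨ T)
  →4  ¬F ∨ ¬(T ∨ T)
  →5  T ∨ ¬(T ∨ T)
  →6  T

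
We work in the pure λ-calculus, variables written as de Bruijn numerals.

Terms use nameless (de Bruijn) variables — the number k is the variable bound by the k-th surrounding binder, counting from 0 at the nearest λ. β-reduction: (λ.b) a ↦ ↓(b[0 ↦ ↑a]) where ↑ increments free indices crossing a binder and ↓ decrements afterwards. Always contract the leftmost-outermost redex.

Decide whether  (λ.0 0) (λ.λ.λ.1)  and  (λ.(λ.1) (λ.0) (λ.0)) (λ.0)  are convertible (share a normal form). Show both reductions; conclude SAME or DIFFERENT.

Answer: DIFFERENT — A ⇓ λ.λ.1, B ⇓ λ.0

Derivation:
Term A:
  start: (λ.0 0) (λ.λ.λ.1)
  step 1: (λ.λ.λ.1) (λ.λ.λ.1)
  step 2: λ.λ.1

Term B:
  start: (λ.(λ.1) (λ.0) (λ.0)) (λ.0)
  step 1: (λ.λ.0) (λ.0) (λ.0)
  step 2: (λ.0) (λ.0)
  step 3: λ.0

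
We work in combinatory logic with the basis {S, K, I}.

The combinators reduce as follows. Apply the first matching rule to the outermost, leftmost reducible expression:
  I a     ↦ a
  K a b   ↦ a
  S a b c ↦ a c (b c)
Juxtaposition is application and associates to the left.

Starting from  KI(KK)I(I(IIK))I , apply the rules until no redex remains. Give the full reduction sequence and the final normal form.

  start: KI(KK)I(I(IIK))I
  →1  II(I(IIK))I
  →2  I(I(IIK))I
  →3  I(IIK)I
  →4  IIKI
  →5  IKI
  →6  KI

Answer: normal form = KI  (in 6 steps)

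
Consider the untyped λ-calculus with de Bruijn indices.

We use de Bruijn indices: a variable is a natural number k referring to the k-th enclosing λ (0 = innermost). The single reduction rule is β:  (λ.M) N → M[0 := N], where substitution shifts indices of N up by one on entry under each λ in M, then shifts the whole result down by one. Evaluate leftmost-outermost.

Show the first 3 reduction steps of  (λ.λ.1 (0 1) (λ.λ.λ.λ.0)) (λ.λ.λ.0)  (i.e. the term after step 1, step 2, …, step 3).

Answer: after 3 steps: λ.λ.0

Reduction:
  start: (λ.λ.1 (0 1) (λ.λ.λ.λ.0)) (λ.λ.λ.0)
  →1  λ.(λ.λ.λ.0) (0 (λ.λ.λ.0)) (λ.λ.λ.λ.0)
  →2  λ.(λ.λ.0) (λ.λ.λ.λ.0)
  →3  λ.λ.0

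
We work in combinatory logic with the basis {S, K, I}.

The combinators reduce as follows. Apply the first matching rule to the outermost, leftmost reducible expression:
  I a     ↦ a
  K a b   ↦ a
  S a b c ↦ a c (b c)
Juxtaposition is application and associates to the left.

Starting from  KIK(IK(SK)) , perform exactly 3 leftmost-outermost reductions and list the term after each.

  start: KIK(IK(SK))
  →1  I(IK(SK))
  →2  IK(SK)
  →3  K(SK)

Answer: after 3 steps: K(SK)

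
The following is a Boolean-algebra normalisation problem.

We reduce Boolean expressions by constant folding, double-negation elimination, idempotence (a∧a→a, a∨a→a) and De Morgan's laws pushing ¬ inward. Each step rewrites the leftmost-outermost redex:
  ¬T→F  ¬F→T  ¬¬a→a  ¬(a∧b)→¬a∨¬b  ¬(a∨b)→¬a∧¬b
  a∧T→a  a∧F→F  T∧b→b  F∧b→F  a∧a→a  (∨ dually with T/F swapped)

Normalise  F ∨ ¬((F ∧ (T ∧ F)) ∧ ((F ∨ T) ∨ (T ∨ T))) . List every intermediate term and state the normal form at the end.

  start: F ∨ ¬((F ∧ (T ∧ F)) ∧ ((F ∨ T) ∨ (T ∨ T)))
  [1] ¬((F ∧ (T ∧ F)) ∧ ((F ∨ T) ∨ (T ∨ T)))
  [2] ¬(F ∧ (T ∧ F)) ∨ ¬((F ∨ T) ∨ (T ∨ T))
  [3] (¬F ∨ ¬(T ∧ F)) ∨ ¬((F ∨ T) ∨ (T ∨ T))
  [4] (T ∨ ¬(T ∧ F)) ∨ ¬((F ∨ T) ∨ (T ∨ T))
  [5] T ∨ ¬((F ∨ T) ∨ (T ∨ T))
  [6] T

Answer: normal form = T  (in 6 steps)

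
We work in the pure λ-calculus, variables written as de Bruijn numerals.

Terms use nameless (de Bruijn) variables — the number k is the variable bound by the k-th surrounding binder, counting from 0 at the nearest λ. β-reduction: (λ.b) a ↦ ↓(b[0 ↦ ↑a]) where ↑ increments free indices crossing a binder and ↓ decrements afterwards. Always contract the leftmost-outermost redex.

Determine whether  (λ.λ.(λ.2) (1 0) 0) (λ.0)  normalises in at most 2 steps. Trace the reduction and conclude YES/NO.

Answer: NO — after 2 steps the term is λ.(λ.0) 0, not yet normal

Working:
  start: (λ.λ.(λ.2) (1 0) 0) (λ.0)
  →1  λ.(λ.λ.0) ((λ.0) 0) 0
  →2  λ.(λ.0) 0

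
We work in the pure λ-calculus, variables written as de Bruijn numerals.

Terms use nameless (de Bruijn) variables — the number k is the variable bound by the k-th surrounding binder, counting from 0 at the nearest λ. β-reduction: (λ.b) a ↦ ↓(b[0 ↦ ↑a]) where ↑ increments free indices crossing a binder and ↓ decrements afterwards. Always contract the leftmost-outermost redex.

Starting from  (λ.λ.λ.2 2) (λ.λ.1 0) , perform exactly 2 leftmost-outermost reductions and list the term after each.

Answer: after 2 steps: λ.λ.λ.(λ.λ.1 0) 0

Derivation:
  start: (λ.λ.λ.2 2) (λ.λ.1 0)
  [1] λ.λ.(λ.λ.1 0) (λ.λ.1 0)
  [2] λ.λ.λ.(λ.λ.1 0) 0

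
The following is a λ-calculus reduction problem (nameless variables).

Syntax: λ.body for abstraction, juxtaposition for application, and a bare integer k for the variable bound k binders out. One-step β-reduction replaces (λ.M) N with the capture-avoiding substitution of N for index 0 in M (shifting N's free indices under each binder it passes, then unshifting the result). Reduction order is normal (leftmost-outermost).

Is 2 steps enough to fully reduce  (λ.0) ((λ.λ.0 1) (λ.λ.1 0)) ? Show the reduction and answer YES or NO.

Answer: YES — reaches normal form λ.0 (λ.λ.1 0) in 2 ≤ 2 steps

Reduction:
  start: (λ.0) ((λ.λ.0 1) (λ.λ.1 0))
  →1  (λ.λ.0 1) (λ.λ.1 0)
  →2  λ.0 (λ.λ.1 0)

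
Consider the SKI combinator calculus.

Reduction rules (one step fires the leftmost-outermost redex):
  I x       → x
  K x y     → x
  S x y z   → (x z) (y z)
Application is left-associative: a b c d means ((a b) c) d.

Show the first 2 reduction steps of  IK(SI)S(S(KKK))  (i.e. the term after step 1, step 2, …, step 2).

Answer: after 2 steps: SI(S(KKK))

Working:
  start: IK(SI)S(S(KKK))
  step 1: K(SI)S(S(KKK))
  step 2: SI(S(KKK))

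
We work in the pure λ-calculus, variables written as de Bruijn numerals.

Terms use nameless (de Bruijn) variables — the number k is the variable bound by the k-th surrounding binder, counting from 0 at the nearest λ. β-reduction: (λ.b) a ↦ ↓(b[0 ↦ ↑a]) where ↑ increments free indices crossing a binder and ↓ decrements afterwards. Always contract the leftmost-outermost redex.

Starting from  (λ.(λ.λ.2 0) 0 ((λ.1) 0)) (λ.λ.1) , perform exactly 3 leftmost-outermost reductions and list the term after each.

  start: (λ.(λ.λ.2 0) 0 ((λ.1) 0)) (λ.λ.1)
  step 1: (λ.λ.(λ.λ.1) 0) (λ.λ.1) ((λ.λ.λ.1) (λ.λ.1))
  step 2: (λ.(λ.λ.1) 0) ((λ.λ.λ.1) (λ.λ.1))
  step 3: (λ.λ.1) ((λ.λ.λ.1) (λ.λ.1))

Answer: after 3 steps: (λ.λ.1) ((λ.λ.λ.1) (λ.λ.1))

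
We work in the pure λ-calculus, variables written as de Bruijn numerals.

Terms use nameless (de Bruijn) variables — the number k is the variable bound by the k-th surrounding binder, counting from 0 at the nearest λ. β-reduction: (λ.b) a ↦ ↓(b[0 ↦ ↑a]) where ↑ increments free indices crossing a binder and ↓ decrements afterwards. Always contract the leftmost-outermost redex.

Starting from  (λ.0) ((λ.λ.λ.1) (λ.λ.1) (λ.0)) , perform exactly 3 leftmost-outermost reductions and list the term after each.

  start: (λ.0) ((λ.λ.λ.1) (λ.λ.1) (λ.0))
  step 1: (λ.λ.λ.1) (λ.λ.1) (λ.0)
  step 2: (λ.λ.1) (λ.0)
  step 3: λ.λ.0

Answer: after 3 steps: λ.λ.0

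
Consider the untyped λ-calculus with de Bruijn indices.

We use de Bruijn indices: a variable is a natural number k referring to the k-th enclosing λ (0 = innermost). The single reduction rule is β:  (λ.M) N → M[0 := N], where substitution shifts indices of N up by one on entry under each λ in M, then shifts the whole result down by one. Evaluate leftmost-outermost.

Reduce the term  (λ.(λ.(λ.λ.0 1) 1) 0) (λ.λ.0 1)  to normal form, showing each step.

Answer: normal form = λ.0 (λ.λ.0 1)  (in 3 steps)

Working:
  start: (λ.(λ.(λ.λ.0 1) 1) 0) (λ.λ.0 1)
  step 1: (λ.(λ.λ.0 1) (λ.λ.0 1)) (λ.λ.0 1)
  step 2: (λ.λ.0 1) (λ.λ.0 1)
  step 3: λ.0 (λ.λ.0 1)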